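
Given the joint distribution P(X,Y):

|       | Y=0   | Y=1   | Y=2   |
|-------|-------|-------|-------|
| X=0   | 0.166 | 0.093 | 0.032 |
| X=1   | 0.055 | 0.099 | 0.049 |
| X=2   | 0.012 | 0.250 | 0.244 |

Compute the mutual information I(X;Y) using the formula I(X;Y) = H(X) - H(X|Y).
0.2654 bits

I(X;Y) = H(X) - H(X|Y)

Marginal of X (row sums):
  P(X=0) = 0.166 + 0.093 + 0.032 = 0.291
  P(X=1) = 0.055 + 0.099 + 0.049 = 0.203
  P(X=2) = 0.012 + 0.250 + 0.244 = 0.506
H(X) = -[0.291·log₂(0.291) + 0.203·log₂(0.203) + 0.506·log₂(0.506)]
  = 0.5182 + 0.4670 + 0.4973 = 1.4825 bits

Marginal of Y (column sums):
  P(Y=0) = 0.166 + 0.055 + 0.012 = 0.233
  P(Y=1) = 0.093 + 0.099 + 0.250 = 0.442
  P(Y=2) = 0.032 + 0.049 + 0.244 = 0.325
H(X|Y) = Σ_y P(y)·H(X|Y=y):
  Y=0: P(Y=0) = 0.233, P(X|Y=0) = (166/233, 55/233, 12/233) → H(X|Y=0) = 1.0605
  Y=1: P(Y=1) = 0.442, P(X|Y=1) = (93/442, 99/442, 125/221) → H(X|Y=1) = 1.4216
  Y=2: P(Y=2) = 0.325, P(X|Y=2) = (32/325, 49/325, 244/325) → H(X|Y=2) = 1.0513
H(X|Y) = 0.233·1.0605 + 0.442·1.4216 + 0.325·1.0513 = 1.2171 bits

I(X;Y) = H(X) - H(X|Y) = 1.4825 - 1.2171 = 0.2654 bits

Cross-check via I(X;Y) = H(X) + H(Y) - H(X,Y): computing H(Y) from the column sums and H(X,Y) from the 9 cells in the same way gives H(Y) = 1.5373 bits and H(X,Y) = 2.7544 bits, so
I(X;Y) = 1.4825 + 1.5373 - 2.7544 = 0.2654 bits ✓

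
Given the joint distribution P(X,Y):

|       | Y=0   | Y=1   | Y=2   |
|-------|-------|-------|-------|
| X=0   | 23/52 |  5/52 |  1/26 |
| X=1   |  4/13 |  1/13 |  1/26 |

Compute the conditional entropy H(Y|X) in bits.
1.0320 bits

H(Y|X) = H(X,Y) - H(X)

H(X,Y) = -Σ_{x,y} P(x,y) log₂ P(x,y). Per-cell terms -P(x,y)·log₂P(x,y):
  X=0: 0.520542, 0.324857, 0.180786
  X=1: 0.523212, 0.284649, 0.180786
Sum of the 6 terms: H(X,Y) = 2.01483 bits

Marginal of X (row sums):
  P(X=0) = 23/52 + 5/52 + 1/26 = 15/26
  P(X=1) = 4/13 + 1/13 + 1/26 = 11/26
H(X) = -[(15/26)·log₂(15/26) + (11/26)·log₂(11/26)]
  = 0.457817 + 0.525042 = 0.98286 bits

H(Y|X) = H(X,Y) - H(X) = 2.01483 - 0.98286 = 1.0320 bits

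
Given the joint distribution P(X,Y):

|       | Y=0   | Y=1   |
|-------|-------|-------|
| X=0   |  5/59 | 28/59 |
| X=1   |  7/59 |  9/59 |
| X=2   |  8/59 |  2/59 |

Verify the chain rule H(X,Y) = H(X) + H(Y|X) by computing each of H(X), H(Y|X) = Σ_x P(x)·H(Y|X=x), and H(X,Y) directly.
H(X) = 1.4134 bits, H(Y|X) = 0.7337 bits, H(X,Y) = 2.1471 bits

Marginal of X (row sums):
  P(X=0) = 5/59 + 28/59 = 33/59
  P(X=1) = 7/59 + 9/59 = 16/59
  P(X=2) = 8/59 + 2/59 = 10/59
H(X) = -[(33/59)·log₂(33/59) + (16/59)·log₂(16/59) + (10/59)·log₂(10/59)]
  = 0.46885 + 0.51055 + 0.43402 = 1.4134 bits

H(Y|X) = Σ_x P(x)·H(Y|X=x):
  X=0: P(X=0) = 33/59, P(Y|X=0) = (5/33, 28/33) → H(Y|X=0) = 0.61362
  X=1: P(X=1) = 16/59, P(Y|X=1) = (7/16, 9/16) → H(Y|X=1) = 0.98870
  X=2: P(X=2) = 10/59, P(Y|X=2) = (4/5, 1/5) → H(Y|X=2) = 0.72193
H(Y|X) = (33/59)·0.61362 + (16/59)·0.98870 + (10/59)·0.72193 = 0.7337 bits

H(X,Y) = -Σ_{x,y} P(x,y) log₂ P(x,y). Per-cell terms -P(x,y)·log₂P(x,y):
  X=0: 0.30176, 0.51031
  X=1: 0.36486, 0.41380
  X=2: 0.39087, 0.16551
Sum of the 6 terms: H(X,Y) = 2.1471 bits

Chain rule check:
  H(X) + H(Y|X) = 1.4134 + 0.7337 = 2.1471 bits
  H(X,Y) = 2.1471 bits
✓ Chain rule verified.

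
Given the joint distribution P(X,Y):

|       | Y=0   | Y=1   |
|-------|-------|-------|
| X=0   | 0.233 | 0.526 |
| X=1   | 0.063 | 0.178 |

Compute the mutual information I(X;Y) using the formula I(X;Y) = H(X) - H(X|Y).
0.0013 bits

I(X;Y) = H(X) - H(X|Y)

Marginal of X (row sums):
  P(X=0) = 0.233 + 0.526 = 0.759
  P(X=1) = 0.063 + 0.178 = 0.241
H(X) = -[0.759·log₂(0.759) + 0.241·log₂(0.241)]
  = 0.30195 + 0.49475 = 0.7967 bits

Marginal of Y (column sums):
  P(Y=0) = 0.233 + 0.063 = 0.296
  P(Y=1) = 0.526 + 0.178 = 0.704
H(X|Y) = Σ_y P(y)·H(X|Y=y):
  Y=0: P(Y=0) = 0.296, P(X|Y=0) = (233/296, 63/296) → H(X|Y=0) = 0.74687
  Y=1: P(Y=1) = 0.704, P(X|Y=1) = (263/352, 89/352) → H(X|Y=1) = 0.81575
H(X|Y) = 0.296·0.74687 + 0.704·0.81575 = 0.7954 bits

I(X;Y) = H(X) - H(X|Y) = 0.7967 - 0.7954 = 0.0013 bits

Cross-check via I(X;Y) = H(X) + H(Y) - H(X,Y): computing H(Y) from the column sums and H(X,Y) from the 4 cells in the same way gives H(Y) = 0.8763 bits and H(X,Y) = 1.6717 bits, so
I(X;Y) = 0.7967 + 0.8763 - 1.6717 = 0.0013 bits ✓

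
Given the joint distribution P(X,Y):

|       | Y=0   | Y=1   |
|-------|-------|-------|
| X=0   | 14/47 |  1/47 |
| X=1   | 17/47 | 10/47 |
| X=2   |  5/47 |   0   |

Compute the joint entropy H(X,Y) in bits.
1.9882 bits

H(X,Y) = -Σ_{x,y} P(x,y) log₂ P(x,y). Per-cell terms -P(x,y)·log₂P(x,y):
  X=0: 0.52045, 0.11818
  X=1: 0.53066, 0.47503
  X=2: 0.34390, 0.00000
  (cells with P = 0 contribute 0)
Sum of the 6 terms: H(X,Y) = 1.9882 bits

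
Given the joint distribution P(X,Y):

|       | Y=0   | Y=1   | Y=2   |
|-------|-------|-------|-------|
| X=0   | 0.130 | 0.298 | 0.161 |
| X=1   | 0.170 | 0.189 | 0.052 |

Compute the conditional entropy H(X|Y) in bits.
0.9362 bits

H(X|Y) = H(X,Y) - H(Y)

H(X,Y) = -Σ_{x,y} P(x,y) log₂ P(x,y). Per-cell terms -P(x,y)·log₂P(x,y):
  X=0: 0.3826, 0.5205, 0.4242
  X=1: 0.4346, 0.4543, 0.2218
Sum of the 6 terms: H(X,Y) = 2.4380 bits

Marginal of Y (column sums):
  P(Y=0) = 0.130 + 0.170 = 0.300
  P(Y=1) = 0.298 + 0.189 = 0.487
  P(Y=2) = 0.161 + 0.052 = 0.213
H(Y) = -[0.300·log₂(0.300) + 0.487·log₂(0.487) + 0.213·log₂(0.213)]
  = 0.5211 + 0.5055 + 0.4752 = 1.5018 bits

H(X|Y) = H(X,Y) - H(Y) = 2.4380 - 1.5018 = 0.9362 bits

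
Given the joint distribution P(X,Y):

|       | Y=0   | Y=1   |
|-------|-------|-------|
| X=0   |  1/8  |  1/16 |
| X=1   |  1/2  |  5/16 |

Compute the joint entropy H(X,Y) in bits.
1.6494 bits

H(X,Y) = -Σ_{x,y} P(x,y) log₂ P(x,y). Per-cell terms -P(x,y)·log₂P(x,y):
  X=0: 0.3750, 0.2500
  X=1: 0.5000, 0.5244
Sum of the 4 terms: H(X,Y) = 1.6494 bits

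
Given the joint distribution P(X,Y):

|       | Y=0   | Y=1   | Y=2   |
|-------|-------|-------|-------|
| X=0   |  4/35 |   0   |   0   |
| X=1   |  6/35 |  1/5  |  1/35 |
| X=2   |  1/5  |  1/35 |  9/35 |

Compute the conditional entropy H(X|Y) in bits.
1.0104 bits

H(X|Y) = H(X,Y) - H(Y)

H(X,Y) = -Σ_{x,y} P(x,y) log₂ P(x,y). Per-cell terms -P(x,y)·log₂P(x,y):
  X=0: 0.35763, 0.00000, 0.00000
  X=1: 0.43617, 0.46439, 0.14655
  X=2: 0.46439, 0.14655, 0.50383
  (cells with P = 0 contribute 0)
Sum of the 9 terms: H(X,Y) = 2.5195 bits

Marginal of Y (column sums):
  P(Y=0) = 4/35 + 6/35 + 1/5 = 17/35
  P(Y=1) = 0 + 1/5 + 1/35 = 8/35
  P(Y=2) = 0 + 1/35 + 9/35 = 2/7
H(Y) = -[(17/35)·log₂(17/35) + (8/35)·log₂(8/35) + (2/7)·log₂(2/7)]
  = 0.50603 + 0.48669 + 0.51639 = 1.5091 bits

H(X|Y) = H(X,Y) - H(Y) = 2.5195 - 1.5091 = 1.0104 bits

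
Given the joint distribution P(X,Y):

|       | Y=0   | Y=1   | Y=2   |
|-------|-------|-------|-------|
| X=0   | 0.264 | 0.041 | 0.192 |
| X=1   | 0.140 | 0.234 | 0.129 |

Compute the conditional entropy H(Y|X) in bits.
1.4219 bits

H(Y|X) = H(X,Y) - H(X)

H(X,Y) = -Σ_{x,y} P(x,y) log₂ P(x,y). Per-cell terms -P(x,y)·log₂P(x,y):
  X=0: 0.50725, 0.18894, 0.45712
  X=1: 0.39711, 0.49033, 0.38114
Sum of the 6 terms: H(X,Y) = 2.4219 bits

Marginal of X (row sums):
  P(X=0) = 0.264 + 0.041 + 0.192 = 0.497
  P(X=1) = 0.140 + 0.234 + 0.129 = 0.503
H(X) = -[0.497·log₂(0.497) + 0.503·log₂(0.503)]
  = 0.50132 + 0.49866 = 1.0000 bits

H(Y|X) = H(X,Y) - H(X) = 2.4219 - 1.0000 = 1.4219 bits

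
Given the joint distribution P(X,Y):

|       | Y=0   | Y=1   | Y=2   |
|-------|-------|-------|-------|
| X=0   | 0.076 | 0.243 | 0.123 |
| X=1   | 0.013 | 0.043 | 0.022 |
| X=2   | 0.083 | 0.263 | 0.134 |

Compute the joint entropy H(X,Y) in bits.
2.7415 bits

H(X,Y) = -Σ_{x,y} P(x,y) log₂ P(x,y). Per-cell terms -P(x,y)·log₂P(x,y):
  X=0: 0.28256, 0.49596, 0.37186
  X=1: 0.08145, 0.19520, 0.12114
  X=2: 0.29803, 0.50677, 0.38856
Sum of the 9 terms: H(X,Y) = 2.7415 bits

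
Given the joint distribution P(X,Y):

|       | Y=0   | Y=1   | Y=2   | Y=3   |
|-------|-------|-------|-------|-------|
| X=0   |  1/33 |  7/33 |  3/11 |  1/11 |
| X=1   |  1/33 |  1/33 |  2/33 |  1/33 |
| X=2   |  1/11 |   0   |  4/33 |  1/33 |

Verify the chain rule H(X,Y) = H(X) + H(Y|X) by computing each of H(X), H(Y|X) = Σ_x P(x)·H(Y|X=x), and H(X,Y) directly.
H(X) = 1.3460 bits, H(Y|X) = 1.6472 bits, H(X,Y) = 2.9932 bits

Marginal of X (row sums):
  P(X=0) = 1/33 + 7/33 + 3/11 + 1/11 = 20/33
  P(X=1) = 1/33 + 1/33 + 2/33 + 1/33 = 5/33
  P(X=2) = 1/11 + 0 + 4/33 + 1/33 = 8/33
H(X) = -[(20/33)·log₂(20/33) + (5/33)·log₂(5/33) + (8/33)·log₂(8/33)]
  = 0.437858 + 0.412495 + 0.495611 = 1.3460 bits

H(Y|X) = Σ_x P(x)·H(Y|X=x):
  X=0: P(X=0) = 20/33, P(Y|X=0) = (1/20, 7/20, 9/20, 3/20) → H(Y|X=0) = 1.675143
  X=1: P(X=1) = 5/33, P(Y|X=1) = (1/5, 1/5, 2/5, 1/5) → H(Y|X=1) = 1.921928
  X=2: P(X=2) = 8/33, P(Y|X=2) = (3/8, 0, 1/2, 1/8) → H(Y|X=2) = 1.405639
H(Y|X) = (20/33)·1.675143 + (5/33)·1.921928 + (8/33)·1.405639 = 1.6472 bits

H(X,Y) = -Σ_{x,y} P(x,y) log₂ P(x,y). Per-cell terms -P(x,y)·log₂P(x,y):
  X=0: 0.152860, 0.474523, 0.511219, 0.314494
  X=1: 0.152860, 0.152860, 0.245115, 0.152860
  X=2: 0.314494, 0.000000, 0.369017, 0.152860
  (cells with P = 0 contribute 0)
Sum of the 12 terms: H(X,Y) = 2.9932 bits

Chain rule check:
  H(X) + H(Y|X) = 1.3460 + 1.6472 = 2.9932 bits
  H(X,Y) = 2.9932 bits
✓ Chain rule verified.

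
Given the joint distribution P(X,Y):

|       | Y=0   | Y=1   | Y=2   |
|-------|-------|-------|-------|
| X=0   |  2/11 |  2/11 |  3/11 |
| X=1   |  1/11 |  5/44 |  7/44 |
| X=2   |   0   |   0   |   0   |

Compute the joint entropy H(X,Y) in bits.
2.4985 bits

H(X,Y) = -Σ_{x,y} P(x,y) log₂ P(x,y). Per-cell terms -P(x,y)·log₂P(x,y):
  X=0: 0.4472, 0.4472, 0.5112
  X=1: 0.3145, 0.3565, 0.4219
  X=2: 0.0000, 0.0000, 0.0000
  (cells with P = 0 contribute 0)
Sum of the 9 terms: H(X,Y) = 2.4985 bits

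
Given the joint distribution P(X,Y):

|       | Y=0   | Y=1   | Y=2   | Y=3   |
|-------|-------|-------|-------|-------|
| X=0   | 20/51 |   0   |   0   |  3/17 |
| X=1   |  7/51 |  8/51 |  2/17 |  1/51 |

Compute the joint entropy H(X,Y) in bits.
2.2581 bits

H(X,Y) = -Σ_{x,y} P(x,y) log₂ P(x,y). Per-cell terms -P(x,y)·log₂P(x,y):
  X=0: 0.52961, 0.00000, 0.00000, 0.44162
  X=1: 0.39324, 0.41920, 0.36323, 0.11122
  (cells with P = 0 contribute 0)
Sum of the 8 terms: H(X,Y) = 2.2581 bits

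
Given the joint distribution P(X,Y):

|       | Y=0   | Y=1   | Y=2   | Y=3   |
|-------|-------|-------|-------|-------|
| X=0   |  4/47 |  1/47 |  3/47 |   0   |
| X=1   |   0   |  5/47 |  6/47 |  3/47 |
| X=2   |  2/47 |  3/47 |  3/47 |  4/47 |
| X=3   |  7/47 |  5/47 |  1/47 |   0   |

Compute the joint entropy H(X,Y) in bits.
3.5248 bits

H(X,Y) = -Σ_{x,y} P(x,y) log₂ P(x,y). Per-cell terms -P(x,y)·log₂P(x,y):
  X=0: 0.30252, 0.11818, 0.25338, 0.00000
  X=1: 0.00000, 0.34390, 0.37910, 0.25338
  X=2: 0.19381, 0.25338, 0.25338, 0.30252
  X=3: 0.40916, 0.34390, 0.11818, 0.00000
  (cells with P = 0 contribute 0)
Sum of the 16 terms: H(X,Y) = 3.5248 bits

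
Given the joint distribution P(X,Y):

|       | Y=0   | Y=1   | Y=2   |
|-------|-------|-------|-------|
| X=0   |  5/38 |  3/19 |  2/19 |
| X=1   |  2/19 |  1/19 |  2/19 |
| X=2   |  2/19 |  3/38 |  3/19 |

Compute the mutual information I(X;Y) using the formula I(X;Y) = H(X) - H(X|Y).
0.0372 bits

I(X;Y) = H(X) - H(X|Y)

Marginal of X (row sums):
  P(X=0) = 5/38 + 3/19 + 2/19 = 15/38
  P(X=1) = 2/19 + 1/19 + 2/19 = 5/19
  P(X=2) = 2/19 + 3/38 + 3/19 = 13/38
H(X) = -[(15/38)·log₂(15/38) + (5/19)·log₂(5/19) + (13/38)·log₂(13/38)]
  = 0.52936 + 0.50684 + 0.52940 = 1.56560 bits

Marginal of Y (column sums):
  P(Y=0) = 5/38 + 2/19 + 2/19 = 13/38
  P(Y=1) = 3/19 + 1/19 + 3/38 = 11/38
  P(Y=2) = 2/19 + 2/19 + 3/19 = 7/19
H(X|Y) = Σ_y P(y)·H(X|Y=y):
  Y=0: P(Y=0) = 13/38, P(X|Y=0) = (5/13, 4/13, 4/13) → H(X|Y=0) = 1.57662
  Y=1: P(Y=1) = 11/38, P(X|Y=1) = (6/11, 2/11, 3/11) → H(X|Y=1) = 1.43537
  Y=2: P(Y=2) = 7/19, P(X|Y=2) = (2/7, 2/7, 3/7) → H(X|Y=2) = 1.55666
H(X|Y) = (13/38)·1.57662 + (11/38)·1.43537 + (7/19)·1.55666 = 1.52838 bits

I(X;Y) = H(X) - H(X|Y) = 1.56560 - 1.52838 = 0.0372 bits

Cross-check via I(X;Y) = H(X) + H(Y) - H(X,Y): computing H(Y) from the column sums and H(X,Y) from the 9 cells in the same way gives H(Y) = 1.57786 bits and H(X,Y) = 3.10624 bits, so
I(X;Y) = 1.56560 + 1.57786 - 3.10624 = 0.0372 bits ✓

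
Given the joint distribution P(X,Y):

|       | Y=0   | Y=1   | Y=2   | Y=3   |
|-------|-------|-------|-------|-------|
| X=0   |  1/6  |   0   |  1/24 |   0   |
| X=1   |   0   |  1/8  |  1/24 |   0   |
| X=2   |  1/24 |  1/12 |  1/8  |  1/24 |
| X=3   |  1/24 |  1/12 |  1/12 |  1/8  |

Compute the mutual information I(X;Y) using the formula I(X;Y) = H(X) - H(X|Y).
0.5096 bits

I(X;Y) = H(X) - H(X|Y)

Marginal of X (row sums):
  P(X=0) = 1/6 + 0 + 1/24 + 0 = 5/24
  P(X=1) = 0 + 1/8 + 1/24 + 0 = 1/6
  P(X=2) = 1/24 + 1/12 + 1/8 + 1/24 = 7/24
  P(X=3) = 1/24 + 1/12 + 1/12 + 1/8 = 1/3
H(X) = -[(5/24)·log₂(5/24) + (1/6)·log₂(1/6) + (7/24)·log₂(7/24) + (1/3)·log₂(1/3)]
  = 0.4715 + 0.4308 + 0.5185 + 0.5283 = 1.9491 bits

Marginal of Y (column sums):
  P(Y=0) = 1/6 + 0 + 1/24 + 1/24 = 1/4
  P(Y=1) = 0 + 1/8 + 1/12 + 1/12 = 7/24
  P(Y=2) = 1/24 + 1/24 + 1/8 + 1/12 = 7/24
  P(Y=3) = 0 + 0 + 1/24 + 1/8 = 1/6
H(X|Y) = Σ_y P(y)·H(X|Y=y):
  Y=0: P(Y=0) = 1/4, P(X|Y=0) = (2/3, 0, 1/6, 1/6) → H(X|Y=0) = 1.2516
  Y=1: P(Y=1) = 7/24, P(X|Y=1) = (0, 3/7, 2/7, 2/7) → H(X|Y=1) = 1.5567
  Y=2: P(Y=2) = 7/24, P(X|Y=2) = (1/7, 1/7, 3/7, 2/7) → H(X|Y=2) = 1.8424
  Y=3: P(Y=3) = 1/6, P(X|Y=3) = (0, 0, 1/4, 3/4) → H(X|Y=3) = 0.8113
H(X|Y) = (1/4)·1.2516 + (7/24)·1.5567 + (7/24)·1.8424 + (1/6)·0.8113 = 1.4395 bits

I(X;Y) = H(X) - H(X|Y) = 1.9491 - 1.4395 = 0.5096 bits

Cross-check via I(X;Y) = H(X) + H(Y) - H(X,Y): computing H(Y) from the column sums and H(X,Y) from the 16 cells in the same way gives H(Y) = 1.9678 bits and H(X,Y) = 3.4073 bits, so
I(X;Y) = 1.9491 + 1.9678 - 3.4073 = 0.5096 bits ✓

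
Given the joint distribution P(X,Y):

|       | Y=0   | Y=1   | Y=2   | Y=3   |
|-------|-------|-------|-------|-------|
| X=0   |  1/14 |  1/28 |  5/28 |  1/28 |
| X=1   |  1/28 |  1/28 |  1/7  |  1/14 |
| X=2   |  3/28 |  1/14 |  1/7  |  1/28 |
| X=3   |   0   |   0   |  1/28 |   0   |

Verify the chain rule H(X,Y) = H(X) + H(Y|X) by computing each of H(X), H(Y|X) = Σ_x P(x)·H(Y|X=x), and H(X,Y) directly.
H(X) = 1.7449 bits, H(Y|X) = 1.6923 bits, H(X,Y) = 3.4372 bits

Marginal of X (row sums):
  P(X=0) = 1/14 + 1/28 + 5/28 + 1/28 = 9/28
  P(X=1) = 1/28 + 1/28 + 1/7 + 1/14 = 2/7
  P(X=2) = 3/28 + 1/14 + 1/7 + 1/28 = 5/14
  P(X=3) = 0 + 0 + 1/28 + 0 = 1/28
H(X) = -[(9/28)·log₂(9/28) + (2/7)·log₂(2/7) + (5/14)·log₂(5/14) + (1/28)·log₂(1/28)]
  = 0.52632 + 0.51639 + 0.53051 + 0.17169 = 1.7449 bits

H(Y|X) = Σ_x P(x)·H(Y|X=x):
  X=0: P(X=0) = 9/28, P(Y|X=0) = (2/9, 1/9, 5/9, 1/9) → H(Y|X=0) = 1.65774
  X=1: P(X=1) = 2/7, P(Y|X=1) = (1/8, 1/8, 1/2, 1/4) → H(Y|X=1) = 1.75000
  X=2: P(X=2) = 5/14, P(Y|X=2) = (3/10, 1/5, 2/5, 1/10) → H(Y|X=2) = 1.84644
  X=3: P(X=3) = 1/28, P(Y|X=3) = (0, 0, 1, 0) → H(Y|X=3) = 0.00000
H(Y|X) = (9/28)·1.65774 + (2/7)·1.75000 + (5/14)·1.84644 + (1/28)·0.00000 = 1.6923 bits

H(X,Y) = -Σ_{x,y} P(x,y) log₂ P(x,y). Per-cell terms -P(x,y)·log₂P(x,y):
  X=0: 0.27195, 0.17169, 0.44383, 0.17169
  X=1: 0.17169, 0.17169, 0.40105, 0.27195
  X=2: 0.34526, 0.27195, 0.40105, 0.17169
  X=3: 0.00000, 0.00000, 0.17169, 0.00000
  (cells with P = 0 contribute 0)
Sum of the 16 terms: H(X,Y) = 3.4372 bits

Chain rule check:
  H(X) + H(Y|X) = 1.7449 + 1.6923 = 3.4372 bits
  H(X,Y) = 3.4372 bits
✓ Chain rule verified.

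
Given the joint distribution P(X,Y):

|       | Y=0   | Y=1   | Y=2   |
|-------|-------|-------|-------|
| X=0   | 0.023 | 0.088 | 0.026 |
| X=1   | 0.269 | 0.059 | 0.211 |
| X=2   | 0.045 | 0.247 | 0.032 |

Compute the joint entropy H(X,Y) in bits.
2.6533 bits

H(X,Y) = -Σ_{x,y} P(x,y) log₂ P(x,y). Per-cell terms -P(x,y)·log₂P(x,y):
  X=0: 0.1252, 0.3086, 0.1369
  X=1: 0.5096, 0.2409, 0.4736
  X=2: 0.2013, 0.4983, 0.1589
Sum of the 9 terms: H(X,Y) = 2.6533 bits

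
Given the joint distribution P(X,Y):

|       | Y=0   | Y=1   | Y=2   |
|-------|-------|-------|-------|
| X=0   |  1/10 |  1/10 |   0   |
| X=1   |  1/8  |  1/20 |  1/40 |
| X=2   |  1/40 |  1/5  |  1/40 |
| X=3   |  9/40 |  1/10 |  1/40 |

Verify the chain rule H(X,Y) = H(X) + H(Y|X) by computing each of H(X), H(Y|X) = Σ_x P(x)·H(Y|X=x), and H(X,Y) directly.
H(X) = 1.9589 bits, H(Y|X) = 1.1096 bits, H(X,Y) = 3.0685 bits

Marginal of X (row sums):
  P(X=0) = 1/10 + 1/10 + 0 = 1/5
  P(X=1) = 1/8 + 1/20 + 1/40 = 1/5
  P(X=2) = 1/40 + 1/5 + 1/40 = 1/4
  P(X=3) = 9/40 + 1/10 + 1/40 = 7/20
H(X) = -[(1/5)·log₂(1/5) + (1/5)·log₂(1/5) + (1/4)·log₂(1/4) + (7/20)·log₂(7/20)]
  = 0.46439 + 0.46439 + 0.50000 + 0.53010 = 1.9589 bits

H(Y|X) = Σ_x P(x)·H(Y|X=x):
  X=0: P(X=0) = 1/5, P(Y|X=0) = (1/2, 1/2, 0) → H(Y|X=0) = 1.00000
  X=1: P(X=1) = 1/5, P(Y|X=1) = (5/8, 1/4, 1/8) → H(Y|X=1) = 1.29879
  X=2: P(X=2) = 1/4, P(Y|X=2) = (1/10, 4/5, 1/10) → H(Y|X=2) = 0.92193
  X=3: P(X=3) = 7/20, P(Y|X=3) = (9/14, 2/7, 1/14) → H(Y|X=3) = 1.19812
H(Y|X) = (1/5)·1.00000 + (1/5)·1.29879 + (1/4)·0.92193 + (7/20)·1.19812 = 1.1096 bits

H(X,Y) = -Σ_{x,y} P(x,y) log₂ P(x,y). Per-cell terms -P(x,y)·log₂P(x,y):
  X=0: 0.33219, 0.33219, 0.00000
  X=1: 0.37500, 0.21610, 0.13305
  X=2: 0.13305, 0.46439, 0.13305
  X=3: 0.48420, 0.33219, 0.13305
  (cells with P = 0 contribute 0)
Sum of the 12 terms: H(X,Y) = 3.0685 bits

Chain rule check:
  H(X) + H(Y|X) = 1.9589 + 1.1096 = 3.0685 bits
  H(X,Y) = 3.0685 bits
✓ Chain rule verified.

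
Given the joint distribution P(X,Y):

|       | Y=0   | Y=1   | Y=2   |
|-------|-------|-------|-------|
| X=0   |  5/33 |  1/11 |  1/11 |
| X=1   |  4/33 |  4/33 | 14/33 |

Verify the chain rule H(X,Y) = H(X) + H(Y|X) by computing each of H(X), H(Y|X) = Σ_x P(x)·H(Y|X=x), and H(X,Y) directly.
H(X) = 0.9183 bits, H(Y|X) = 1.3860 bits, H(X,Y) = 2.3043 bits

Marginal of X (row sums):
  P(X=0) = 5/33 + 1/11 + 1/11 = 1/3
  P(X=1) = 4/33 + 4/33 + 14/33 = 2/3
H(X) = -[(1/3)·log₂(1/3) + (2/3)·log₂(2/3)]
  = 0.5283 + 0.3900 = 0.9183 bits

H(Y|X) = Σ_x P(x)·H(Y|X=x):
  X=0: P(X=0) = 1/3, P(Y|X=0) = (5/11, 3/11, 3/11) → H(Y|X=0) = 1.5395
  X=1: P(X=1) = 2/3, P(Y|X=1) = (2/11, 2/11, 7/11) → H(Y|X=1) = 1.3093
H(Y|X) = (1/3)·1.5395 + (2/3)·1.3093 = 1.3860 bits

H(X,Y) = -Σ_{x,y} P(x,y) log₂ P(x,y). Per-cell terms -P(x,y)·log₂P(x,y):
  X=0: 0.4125, 0.3145, 0.3145
  X=1: 0.3690, 0.3690, 0.5248
Sum of the 6 terms: H(X,Y) = 2.3043 bits

Chain rule check:
  H(X) + H(Y|X) = 0.9183 + 1.3860 = 2.3043 bits
  H(X,Y) = 2.3043 bits
✓ Chain rule verified.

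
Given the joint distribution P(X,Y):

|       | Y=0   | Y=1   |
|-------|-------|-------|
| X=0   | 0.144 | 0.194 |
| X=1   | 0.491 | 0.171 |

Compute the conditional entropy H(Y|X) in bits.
0.8783 bits

H(Y|X) = H(X,Y) - H(X)

H(X,Y) = -Σ_{x,y} P(x,y) log₂ P(x,y). Per-cell terms -P(x,y)·log₂P(x,y):
  X=0: 0.40260, 0.45898
  X=1: 0.50387, 0.43570
Sum of the 4 terms: H(X,Y) = 1.80115 bits

Marginal of X (row sums):
  P(X=0) = 0.144 + 0.194 = 0.338
  P(X=1) = 0.491 + 0.171 = 0.662
H(X) = -[0.338·log₂(0.338) + 0.662·log₂(0.662)]
  = 0.52894 + 0.39395 = 0.92289 bits

H(Y|X) = H(X,Y) - H(X) = 1.80115 - 0.92289 = 0.8783 bits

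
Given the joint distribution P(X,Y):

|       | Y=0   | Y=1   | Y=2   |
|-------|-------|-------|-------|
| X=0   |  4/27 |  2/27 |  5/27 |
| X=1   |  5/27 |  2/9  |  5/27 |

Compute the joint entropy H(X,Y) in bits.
2.5201 bits

H(X,Y) = -Σ_{x,y} P(x,y) log₂ P(x,y). Per-cell terms -P(x,y)·log₂P(x,y):
  X=0: 0.40813, 0.27814, 0.45055
  X=1: 0.45055, 0.48221, 0.45055
Sum of the 6 terms: H(X,Y) = 2.5201 bits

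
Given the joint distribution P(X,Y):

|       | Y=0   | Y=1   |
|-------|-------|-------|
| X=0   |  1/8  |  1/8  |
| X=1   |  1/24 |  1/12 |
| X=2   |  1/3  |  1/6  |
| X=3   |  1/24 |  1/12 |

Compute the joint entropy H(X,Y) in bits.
2.6887 bits

H(X,Y) = -Σ_{x,y} P(x,y) log₂ P(x,y). Per-cell terms -P(x,y)·log₂P(x,y):
  X=0: 0.37500, 0.37500
  X=1: 0.19104, 0.29875
  X=2: 0.52832, 0.43083
  X=3: 0.19104, 0.29875
Sum of the 8 terms: H(X,Y) = 2.6887 bits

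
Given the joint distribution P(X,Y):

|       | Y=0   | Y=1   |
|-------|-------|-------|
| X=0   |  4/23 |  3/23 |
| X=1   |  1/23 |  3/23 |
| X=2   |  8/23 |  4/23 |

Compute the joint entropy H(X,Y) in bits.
2.3710 bits

H(X,Y) = -Σ_{x,y} P(x,y) log₂ P(x,y). Per-cell terms -P(x,y)·log₂P(x,y):
  X=0: 0.4389, 0.3833
  X=1: 0.1967, 0.3833
  X=2: 0.5299, 0.4389
Sum of the 6 terms: H(X,Y) = 2.3710 bits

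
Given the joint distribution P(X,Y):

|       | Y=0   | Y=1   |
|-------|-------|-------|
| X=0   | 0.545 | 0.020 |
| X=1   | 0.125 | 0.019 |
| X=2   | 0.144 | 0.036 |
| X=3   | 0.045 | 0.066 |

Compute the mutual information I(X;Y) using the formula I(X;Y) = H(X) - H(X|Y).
0.1430 bits

I(X;Y) = H(X) - H(X|Y)

Marginal of X (row sums):
  P(X=0) = 0.545 + 0.020 = 0.565
  P(X=1) = 0.125 + 0.019 = 0.144
  P(X=2) = 0.144 + 0.036 = 0.180
  P(X=3) = 0.045 + 0.066 = 0.111
H(X) = -[0.565·log₂(0.565) + 0.144·log₂(0.144) + 0.180·log₂(0.180) + 0.111·log₂(0.111)]
  = 0.4654 + 0.4026 + 0.4453 + 0.3520 = 1.6653 bits

Marginal of Y (column sums):
  P(Y=0) = 0.545 + 0.125 + 0.144 + 0.045 = 0.859
  P(Y=1) = 0.020 + 0.019 + 0.036 + 0.066 = 0.141
H(X|Y) = Σ_y P(y)·H(X|Y=y):
  Y=0: P(Y=0) = 0.859, P(X|Y=0) = (545/859, 125/859, 144/859, 45/859) → H(X|Y=0) = 1.4759
  Y=1: P(Y=1) = 0.141, P(X|Y=1) = (20/141, 19/141, 12/47, 22/47) → H(X|Y=1) = 1.8048
H(X|Y) = 0.859·1.4759 + 0.141·1.8048 = 1.5223 bits

I(X;Y) = H(X) - H(X|Y) = 1.6653 - 1.5223 = 0.1430 bits

Cross-check via I(X;Y) = H(X) + H(Y) - H(X,Y): computing H(Y) from the column sums and H(X,Y) from the 8 cells in the same way gives H(Y) = 0.5869 bits and H(X,Y) = 2.1092 bits, so
I(X;Y) = 1.6653 + 0.5869 - 2.1092 = 0.1430 bits ✓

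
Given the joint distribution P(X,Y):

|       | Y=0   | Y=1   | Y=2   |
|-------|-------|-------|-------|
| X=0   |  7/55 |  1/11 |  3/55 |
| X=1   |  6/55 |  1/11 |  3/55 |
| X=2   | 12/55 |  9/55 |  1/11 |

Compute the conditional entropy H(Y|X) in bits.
1.5103 bits

H(Y|X) = H(X,Y) - H(X)

H(X,Y) = -Σ_{x,y} P(x,y) log₂ P(x,y). Per-cell terms -P(x,y)·log₂P(x,y):
  X=0: 0.3785, 0.3145, 0.2289
  X=1: 0.3487, 0.3145, 0.2289
  X=2: 0.4792, 0.4273, 0.3145
Sum of the 9 terms: H(X,Y) = 3.0350 bits

Marginal of X (row sums):
  P(X=0) = 7/55 + 1/11 + 3/55 = 3/11
  P(X=1) = 6/55 + 1/11 + 3/55 = 14/55
  P(X=2) = 12/55 + 9/55 + 1/11 = 26/55
H(X) = -[(3/11)·log₂(3/11) + (14/55)·log₂(14/55) + (26/55)·log₂(26/55)]
  = 0.5112 + 0.5025 + 0.5110 = 1.5247 bits

H(Y|X) = H(X,Y) - H(X) = 3.0350 - 1.5247 = 1.5103 bits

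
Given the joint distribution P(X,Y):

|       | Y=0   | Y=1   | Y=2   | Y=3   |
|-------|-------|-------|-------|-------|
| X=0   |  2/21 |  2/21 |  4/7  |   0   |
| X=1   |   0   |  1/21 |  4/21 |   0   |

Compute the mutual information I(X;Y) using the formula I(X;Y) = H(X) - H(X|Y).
0.0426 bits

I(X;Y) = H(X) - H(X|Y)

Marginal of X (row sums):
  P(X=0) = 2/21 + 2/21 + 4/7 + 0 = 16/21
  P(X=1) = 0 + 1/21 + 4/21 + 0 = 5/21
H(X) = -[(16/21)·log₂(16/21) + (5/21)·log₂(5/21)]
  = 0.29891 + 0.49295 = 0.7919 bits

Marginal of Y (column sums):
  P(Y=0) = 2/21 + 0 = 2/21
  P(Y=1) = 2/21 + 1/21 = 1/7
  P(Y=2) = 4/7 + 4/21 = 16/21
  P(Y=3) = 0 + 0 = 0
H(X|Y) = Σ_y P(y)·H(X|Y=y):
  Y=0: P(Y=0) = 2/21, P(X|Y=0) = (1, 0) → H(X|Y=0) = 0.00000
  Y=1: P(Y=1) = 1/7, P(X|Y=1) = (2/3, 1/3) → H(X|Y=1) = 0.91830
  Y=2: P(Y=2) = 16/21, P(X|Y=2) = (3/4, 1/4) → H(X|Y=2) = 0.81128
  Y=3: P(Y=3) = 0 → contributes 0
H(X|Y) = (2/21)·0.00000 + (1/7)·0.91830 + (16/21)·0.81128 = 0.7493 bits

I(X;Y) = H(X) - H(X|Y) = 0.7919 - 0.7493 = 0.0426 bits

Cross-check via I(X;Y) = H(X) + H(Y) - H(X,Y): computing H(Y) from the column sums and H(X,Y) from the 8 cells in the same way gives H(Y) = 1.0230 bits and H(X,Y) = 1.7723 bits, so
I(X;Y) = 0.7919 + 1.0230 - 1.7723 = 0.0426 bits ✓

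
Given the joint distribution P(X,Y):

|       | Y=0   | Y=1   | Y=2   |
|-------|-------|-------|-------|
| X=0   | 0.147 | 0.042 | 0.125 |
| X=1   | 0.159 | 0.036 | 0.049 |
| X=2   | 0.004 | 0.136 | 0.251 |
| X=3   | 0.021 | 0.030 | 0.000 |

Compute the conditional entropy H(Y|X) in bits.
1.2041 bits

H(Y|X) = H(X,Y) - H(X)

H(X,Y) = -Σ_{x,y} P(x,y) log₂ P(x,y). Per-cell terms -P(x,y)·log₂P(x,y):
  X=0: 0.406618, 0.192086, 0.375000
  X=1: 0.421811, 0.172651, 0.213203
  X=2: 0.031863, 0.391452, 0.500554
  X=3: 0.117043, 0.151767, 0.000000
  (cells with P = 0 contribute 0)
Sum of the 12 terms: H(X,Y) = 2.97405 bits

Marginal of X (row sums):
  P(X=0) = 0.147 + 0.042 + 0.125 = 0.314
  P(X=1) = 0.159 + 0.036 + 0.049 = 0.244
  P(X=2) = 0.004 + 0.136 + 0.251 = 0.391
  P(X=3) = 0.021 + 0.030 + 0.000 = 0.051
H(X) = -[0.314·log₂(0.314) + 0.244·log₂(0.244) + 0.391·log₂(0.391) + 0.051·log₂(0.051)]
  = 0.524745 + 0.496551 + 0.529711 + 0.218961 = 1.76997 bits

H(Y|X) = H(X,Y) - H(X) = 2.97405 - 1.76997 = 1.2041 bits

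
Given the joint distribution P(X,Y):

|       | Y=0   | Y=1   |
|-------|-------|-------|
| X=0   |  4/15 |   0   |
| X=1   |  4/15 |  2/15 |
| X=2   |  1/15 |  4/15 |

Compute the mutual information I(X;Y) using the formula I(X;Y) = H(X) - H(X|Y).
0.3630 bits

I(X;Y) = H(X) - H(X|Y)

Marginal of X (row sums):
  P(X=0) = 4/15 + 0 = 4/15
  P(X=1) = 4/15 + 2/15 = 2/5
  P(X=2) = 1/15 + 4/15 = 1/3
H(X) = -[(4/15)·log₂(4/15) + (2/5)·log₂(2/5) + (1/3)·log₂(1/3)]
  = 0.5085 + 0.5288 + 0.5283 = 1.5656 bits

Marginal of Y (column sums):
  P(Y=0) = 4/15 + 4/15 + 1/15 = 3/5
  P(Y=1) = 0 + 2/15 + 4/15 = 2/5
H(X|Y) = Σ_y P(y)·H(X|Y=y):
  Y=0: P(Y=0) = 3/5, P(X|Y=0) = (4/9, 4/9, 1/9) → H(X|Y=0) = 1.3921
  Y=1: P(Y=1) = 2/5, P(X|Y=1) = (0, 1/3, 2/3) → H(X|Y=1) = 0.9183
H(X|Y) = (3/5)·1.3921 + (2/5)·0.9183 = 1.2026 bits

I(X;Y) = H(X) - H(X|Y) = 1.5656 - 1.2026 = 0.3630 bits

Cross-check via I(X;Y) = H(X) + H(Y) - H(X,Y): computing H(Y) from the column sums and H(X,Y) from the 6 cells in the same way gives H(Y) = 0.9710 bits and H(X,Y) = 2.1736 bits, so
I(X;Y) = 1.5656 + 0.9710 - 2.1736 = 0.3630 bits ✓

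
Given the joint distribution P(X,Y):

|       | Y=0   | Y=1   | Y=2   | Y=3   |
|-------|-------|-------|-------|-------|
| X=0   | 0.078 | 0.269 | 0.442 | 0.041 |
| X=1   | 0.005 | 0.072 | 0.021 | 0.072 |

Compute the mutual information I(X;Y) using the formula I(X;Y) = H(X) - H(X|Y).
0.1468 bits

I(X;Y) = H(X) - H(X|Y)

Marginal of X (row sums):
  P(X=0) = 0.078 + 0.269 + 0.442 + 0.041 = 0.830
  P(X=1) = 0.005 + 0.072 + 0.021 + 0.072 = 0.170
H(X) = -[0.830·log₂(0.830) + 0.170·log₂(0.170)]
  = 0.223118 + 0.434587 = 0.657705 bits

Marginal of Y (column sums):
  P(Y=0) = 0.078 + 0.005 = 0.083
  P(Y=1) = 0.269 + 0.072 = 0.341
  P(Y=2) = 0.442 + 0.021 = 0.463
  P(Y=3) = 0.041 + 0.072 = 0.113
H(X|Y) = Σ_y P(y)·H(X|Y=y):
  Y=0: P(Y=0) = 0.083, P(X|Y=0) = (78/83, 5/83) → H(X|Y=0) = 0.328401
  Y=1: P(Y=1) = 0.341, P(X|Y=1) = (269/341, 72/341) → H(X|Y=1) = 0.743663
  Y=2: P(Y=2) = 0.463, P(X|Y=2) = (442/463, 21/463) → H(X|Y=2) = 0.266334
  Y=3: P(Y=3) = 0.113, P(X|Y=3) = (41/113, 72/113) → H(X|Y=3) = 0.945009
H(X|Y) = 0.083·0.328401 + 0.341·0.743663 + 0.463·0.266334 + 0.113·0.945009 = 0.510945 bits

I(X;Y) = H(X) - H(X|Y) = 0.657705 - 0.510945 = 0.1468 bits

Cross-check via I(X;Y) = H(X) + H(Y) - H(X,Y): computing H(Y) from the column sums and H(X,Y) from the 8 cells in the same way gives H(Y) = 1.697125 bits and H(X,Y) = 2.208069 bits, so
I(X;Y) = 0.657705 + 1.697125 - 2.208069 = 0.1468 bits ✓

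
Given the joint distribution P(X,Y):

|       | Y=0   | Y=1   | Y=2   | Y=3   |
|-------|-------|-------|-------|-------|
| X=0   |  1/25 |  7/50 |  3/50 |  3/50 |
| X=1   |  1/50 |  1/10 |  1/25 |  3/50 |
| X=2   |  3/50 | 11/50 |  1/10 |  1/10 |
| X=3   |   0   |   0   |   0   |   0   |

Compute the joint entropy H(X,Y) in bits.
3.3328 bits

H(X,Y) = -Σ_{x,y} P(x,y) log₂ P(x,y). Per-cell terms -P(x,y)·log₂P(x,y):
  X=0: 0.1858, 0.3971, 0.2435, 0.2435
  X=1: 0.1129, 0.3322, 0.1858, 0.2435
  X=2: 0.2435, 0.4806, 0.3322, 0.3322
  X=3: 0.0000, 0.0000, 0.0000, 0.0000
  (cells with P = 0 contribute 0)
Sum of the 16 terms: H(X,Y) = 3.3328 bits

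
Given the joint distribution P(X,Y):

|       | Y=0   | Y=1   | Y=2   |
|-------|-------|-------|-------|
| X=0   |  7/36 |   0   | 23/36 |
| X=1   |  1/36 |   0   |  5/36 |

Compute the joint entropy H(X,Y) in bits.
1.4115 bits

H(X,Y) = -Σ_{x,y} P(x,y) log₂ P(x,y). Per-cell terms -P(x,y)·log₂P(x,y):
  X=0: 0.45939, 0.00000, 0.41295
  X=1: 0.14361, 0.00000, 0.39556
  (cells with P = 0 contribute 0)
Sum of the 6 terms: H(X,Y) = 1.4115 bits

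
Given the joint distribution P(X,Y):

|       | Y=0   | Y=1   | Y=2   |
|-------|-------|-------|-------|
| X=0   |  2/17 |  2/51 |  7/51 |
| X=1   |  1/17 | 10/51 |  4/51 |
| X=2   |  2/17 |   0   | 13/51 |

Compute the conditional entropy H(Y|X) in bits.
1.2167 bits

H(Y|X) = H(X,Y) - H(X)

H(X,Y) = -Σ_{x,y} P(x,y) log₂ P(x,y). Per-cell terms -P(x,y)·log₂P(x,y):
  X=0: 0.363231, 0.183232, 0.393245
  X=1: 0.240439, 0.460882, 0.288033
  X=2: 0.363231, 0.000000, 0.502663
  (cells with P = 0 contribute 0)
Sum of the 9 terms: H(X,Y) = 2.79496 bits

Marginal of X (row sums):
  P(X=0) = 2/17 + 2/51 + 7/51 = 5/17
  P(X=1) = 1/17 + 10/51 + 4/51 = 1/3
  P(X=2) = 2/17 + 0 + 13/51 = 19/51
H(X) = -[(5/17)·log₂(5/17) + (1/3)·log₂(1/3) + (19/51)·log₂(19/51)]
  = 0.519275 + 0.528321 + 0.530695 = 1.57829 bits

H(Y|X) = H(X,Y) - H(X) = 2.79496 - 1.57829 = 1.2167 bits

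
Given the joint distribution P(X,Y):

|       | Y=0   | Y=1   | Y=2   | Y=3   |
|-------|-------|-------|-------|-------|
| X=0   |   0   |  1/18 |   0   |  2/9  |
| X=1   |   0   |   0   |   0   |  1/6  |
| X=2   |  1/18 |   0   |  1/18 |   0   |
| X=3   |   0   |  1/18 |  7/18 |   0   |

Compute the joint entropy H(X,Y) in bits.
2.3696 bits

H(X,Y) = -Σ_{x,y} P(x,y) log₂ P(x,y). Per-cell terms -P(x,y)·log₂P(x,y):
  X=0: 0.00000, 0.23166, 0.00000, 0.48221
  X=1: 0.00000, 0.00000, 0.00000, 0.43083
  X=2: 0.23166, 0.00000, 0.23166, 0.00000
  X=3: 0.00000, 0.23166, 0.52989, 0.00000
  (cells with P = 0 contribute 0)
Sum of the 16 terms: H(X,Y) = 2.3696 bits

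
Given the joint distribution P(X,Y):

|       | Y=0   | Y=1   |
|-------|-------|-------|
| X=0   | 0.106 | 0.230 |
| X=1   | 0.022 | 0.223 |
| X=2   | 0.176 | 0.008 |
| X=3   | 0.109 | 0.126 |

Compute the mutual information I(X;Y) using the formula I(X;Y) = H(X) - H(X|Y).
0.2875 bits

I(X;Y) = H(X) - H(X|Y)

Marginal of X (row sums):
  P(X=0) = 0.106 + 0.230 = 0.336
  P(X=1) = 0.022 + 0.223 = 0.245
  P(X=2) = 0.176 + 0.008 = 0.184
  P(X=3) = 0.109 + 0.126 = 0.235
H(X) = -[0.336·log₂(0.336) + 0.245·log₂(0.245) + 0.184·log₂(0.184) + 0.235·log₂(0.235)]
  = 0.5287 + 0.4971 + 0.4494 + 0.4910 = 1.9662 bits

Marginal of Y (column sums):
  P(Y=0) = 0.106 + 0.022 + 0.176 + 0.109 = 0.413
  P(Y=1) = 0.230 + 0.223 + 0.008 + 0.126 = 0.587
H(X|Y) = Σ_y P(y)·H(X|Y=y):
  Y=0: P(Y=0) = 0.413, P(X|Y=0) = (106/413, 22/413, 176/413, 109/413) → H(X|Y=0) = 1.7606
  Y=1: P(Y=1) = 0.587, P(X|Y=1) = (230/587, 223/587, 8/587, 126/587) → H(X|Y=1) = 1.6211
H(X|Y) = 0.413·1.7606 + 0.587·1.6211 = 1.6787 bits

I(X;Y) = H(X) - H(X|Y) = 1.9662 - 1.6787 = 0.2875 bits

Cross-check via I(X;Y) = H(X) + H(Y) - H(X,Y): computing H(Y) from the column sums and H(X,Y) from the 8 cells in the same way gives H(Y) = 0.9780 bits and H(X,Y) = 2.6567 bits, so
I(X;Y) = 1.9662 + 0.9780 - 2.6567 = 0.2875 bits ✓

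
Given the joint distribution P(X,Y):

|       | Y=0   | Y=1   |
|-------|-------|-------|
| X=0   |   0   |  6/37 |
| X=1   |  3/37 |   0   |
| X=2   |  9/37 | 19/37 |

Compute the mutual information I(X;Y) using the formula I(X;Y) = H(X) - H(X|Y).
0.2235 bits

I(X;Y) = H(X) - H(X|Y)

Marginal of X (row sums):
  P(X=0) = 0 + 6/37 = 6/37
  P(X=1) = 3/37 + 0 = 3/37
  P(X=2) = 9/37 + 19/37 = 28/37
H(X) = -[(6/37)·log₂(6/37) + (3/37)·log₂(3/37) + (28/37)·log₂(28/37)]
  = 0.4256 + 0.2939 + 0.3043 = 1.0238 bits

Marginal of Y (column sums):
  P(Y=0) = 0 + 3/37 + 9/37 = 12/37
  P(Y=1) = 6/37 + 0 + 19/37 = 25/37
H(X|Y) = Σ_y P(y)·H(X|Y=y):
  Y=0: P(Y=0) = 12/37, P(X|Y=0) = (0, 1/4, 3/4) → H(X|Y=0) = 0.8113
  Y=1: P(Y=1) = 25/37, P(X|Y=1) = (6/25, 0, 19/25) → H(X|Y=1) = 0.7950
H(X|Y) = (12/37)·0.8113 + (25/37)·0.7950 = 0.8003 bits

I(X;Y) = H(X) - H(X|Y) = 1.0238 - 0.8003 = 0.2235 bits

Cross-check via I(X;Y) = H(X) + H(Y) - H(X,Y): computing H(Y) from the column sums and H(X,Y) from the 6 cells in the same way gives H(Y) = 0.9090 bits and H(X,Y) = 1.7093 bits, so
I(X;Y) = 1.0238 + 0.9090 - 1.7093 = 0.2235 bits ✓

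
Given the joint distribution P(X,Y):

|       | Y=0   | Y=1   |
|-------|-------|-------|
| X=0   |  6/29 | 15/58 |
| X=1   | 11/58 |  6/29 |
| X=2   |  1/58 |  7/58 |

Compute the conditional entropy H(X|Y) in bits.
1.3908 bits

H(X|Y) = H(X,Y) - H(Y)

H(X,Y) = -Σ_{x,y} P(x,y) log₂ P(x,y). Per-cell terms -P(x,y)·log₂P(x,y):
  X=0: 0.47028, 0.50459
  X=1: 0.45490, 0.47028
  X=2: 0.10100, 0.36818
Sum of the 6 terms: H(X,Y) = 2.36923 bits

Marginal of Y (column sums):
  P(Y=0) = 6/29 + 11/58 + 1/58 = 12/29
  P(Y=1) = 15/58 + 6/29 + 7/58 = 17/29
H(Y) = -[(12/29)·log₂(12/29) + (17/29)·log₂(17/29)]
  = 0.52677 + 0.45168 = 0.97845 bits

H(X|Y) = H(X,Y) - H(Y) = 2.36923 - 0.97845 = 1.3908 bits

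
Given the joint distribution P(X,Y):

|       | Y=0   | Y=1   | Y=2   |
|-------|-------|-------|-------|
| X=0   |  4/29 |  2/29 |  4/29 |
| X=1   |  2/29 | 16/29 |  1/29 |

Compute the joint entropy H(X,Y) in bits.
1.9614 bits

H(X,Y) = -Σ_{x,y} P(x,y) log₂ P(x,y). Per-cell terms -P(x,y)·log₂P(x,y):
  X=0: 0.39420, 0.26607, 0.39420
  X=1: 0.26607, 0.47337, 0.16752
Sum of the 6 terms: H(X,Y) = 1.9614 bits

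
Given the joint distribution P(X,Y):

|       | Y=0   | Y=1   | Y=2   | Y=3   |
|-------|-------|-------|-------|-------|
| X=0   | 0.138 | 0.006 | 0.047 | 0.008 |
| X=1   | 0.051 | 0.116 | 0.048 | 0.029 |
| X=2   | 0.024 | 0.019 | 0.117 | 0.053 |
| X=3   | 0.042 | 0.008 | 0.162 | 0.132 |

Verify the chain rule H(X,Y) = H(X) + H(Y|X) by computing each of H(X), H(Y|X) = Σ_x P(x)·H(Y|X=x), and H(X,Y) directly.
H(X) = 1.9649 bits, H(Y|X) = 1.5580 bits, H(X,Y) = 3.5229 bits

Marginal of X (row sums):
  P(X=0) = 0.138 + 0.006 + 0.047 + 0.008 = 0.199
  P(X=1) = 0.051 + 0.116 + 0.048 + 0.029 = 0.244
  P(X=2) = 0.024 + 0.019 + 0.117 + 0.053 = 0.213
  P(X=3) = 0.042 + 0.008 + 0.162 + 0.132 = 0.344
H(X) = -[0.199·log₂(0.199) + 0.244·log₂(0.244) + 0.213·log₂(0.213) + 0.344·log₂(0.344)]
  = 0.46350 + 0.49655 + 0.47522 + 0.52959 = 1.9649 bits

H(Y|X) = Σ_x P(x)·H(Y|X=x):
  X=0: P(X=0) = 0.199, P(Y|X=0) = (138/199, 6/199, 47/199, 8/199) → H(Y|X=0) = 1.19667
  X=1: P(X=1) = 0.244, P(Y|X=1) = (51/244, 29/61, 12/61, 29/244) → H(Y|X=1) = 1.80869
  X=2: P(X=2) = 0.213, P(Y|X=2) = (8/71, 19/213, 39/71, 53/213) → H(Y|X=2) = 1.64005
  X=3: P(X=3) = 0.344, P(Y|X=3) = (21/172, 1/43, 81/172, 33/86) → H(Y|X=3) = 1.53849
H(Y|X) = 0.199·1.19667 + 0.244·1.80869 + 0.213·1.64005 + 0.344·1.53849 = 1.5580 bits

H(X,Y) = -Σ_{x,y} P(x,y) log₂ P(x,y). Per-cell terms -P(x,y)·log₂P(x,y):
  X=0: 0.39430, 0.04428, 0.20733, 0.05573
  X=1: 0.21896, 0.36051, 0.21028, 0.14813
  X=2: 0.12914, 0.10864, 0.36216, 0.22461
  X=3: 0.19209, 0.05573, 0.42540, 0.38562
Sum of the 16 terms: H(X,Y) = 3.5229 bits

Chain rule check:
  H(X) + H(Y|X) = 1.9649 + 1.5580 = 3.5229 bits
  H(X,Y) = 3.5229 bits
✓ Chain rule verified.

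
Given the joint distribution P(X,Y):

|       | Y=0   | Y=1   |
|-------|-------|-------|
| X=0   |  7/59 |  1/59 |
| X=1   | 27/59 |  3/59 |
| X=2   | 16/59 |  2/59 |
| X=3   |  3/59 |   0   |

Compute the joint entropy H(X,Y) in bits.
2.0938 bits

H(X,Y) = -Σ_{x,y} P(x,y) log₂ P(x,y). Per-cell terms -P(x,y)·log₂P(x,y):
  X=0: 0.36486, 0.09971
  X=1: 0.51609, 0.21853
  X=2: 0.51055, 0.16551
  X=3: 0.21853, 0.00000
  (cells with P = 0 contribute 0)
Sum of the 8 terms: H(X,Y) = 2.0938 bits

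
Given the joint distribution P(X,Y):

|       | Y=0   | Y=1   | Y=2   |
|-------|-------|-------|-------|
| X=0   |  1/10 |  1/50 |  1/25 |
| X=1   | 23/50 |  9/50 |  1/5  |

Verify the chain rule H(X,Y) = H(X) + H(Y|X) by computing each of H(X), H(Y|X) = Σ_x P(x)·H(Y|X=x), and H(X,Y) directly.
H(X) = 0.6343 bits, H(Y|X) = 1.4215 bits, H(X,Y) = 2.0559 bits

Marginal of X (row sums):
  P(X=0) = 1/10 + 1/50 + 1/25 = 4/25
  P(X=1) = 23/50 + 9/50 + 1/5 = 21/25
H(X) = -[(4/25)·log₂(4/25) + (21/25)·log₂(21/25)]
  = 0.4230 + 0.2113 = 0.6343 bits

H(Y|X) = Σ_x P(x)·H(Y|X=x):
  X=0: P(X=0) = 4/25, P(Y|X=0) = (5/8, 1/8, 1/4) → H(Y|X=0) = 1.2988
  X=1: P(X=1) = 21/25, P(Y|X=1) = (23/42, 3/14, 5/21) → H(Y|X=1) = 1.4449
H(Y|X) = (4/25)·1.2988 + (21/25)·1.4449 = 1.4215 bits

H(X,Y) = -Σ_{x,y} P(x,y) log₂ P(x,y). Per-cell terms -P(x,y)·log₂P(x,y):
  X=0: 0.3322, 0.1129, 0.1858
  X=1: 0.5153, 0.4453, 0.4644
Sum of the 6 terms: H(X,Y) = 2.0559 bits

Chain rule check:
  H(X) + H(Y|X) = 0.6343 + 1.4215 = 2.0558 bits
  H(X,Y) = 2.0559 bits
✓ Chain rule verified (Δ = 0.0001 is 4-dp rounding noise: each of the three values was rounded independently).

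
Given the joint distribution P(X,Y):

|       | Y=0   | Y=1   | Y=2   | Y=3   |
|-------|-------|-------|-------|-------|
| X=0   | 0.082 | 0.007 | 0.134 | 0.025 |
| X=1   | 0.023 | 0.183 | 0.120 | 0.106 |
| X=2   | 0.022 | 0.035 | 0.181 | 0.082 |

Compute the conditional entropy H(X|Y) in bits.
1.3241 bits

H(X|Y) = H(X,Y) - H(Y)

H(X,Y) = -Σ_{x,y} P(x,y) log₂ P(x,y). Per-cell terms -P(x,y)·log₂P(x,y):
  X=0: 0.295875, 0.050109, 0.388559, 0.133048
  X=1: 0.125171, 0.448365, 0.367067, 0.343214
  X=2: 0.121140, 0.169278, 0.446335, 0.295875
Sum of the 12 terms: H(X,Y) = 3.18404 bits

Marginal of Y (column sums):
  P(Y=0) = 0.082 + 0.023 + 0.022 = 0.127
  P(Y=1) = 0.007 + 0.183 + 0.035 = 0.225
  P(Y=2) = 0.134 + 0.120 + 0.181 = 0.435
  P(Y=3) = 0.025 + 0.106 + 0.082 = 0.213
H(Y) = -[0.127·log₂(0.127) + 0.225·log₂(0.225) + 0.435·log₂(0.435) + 0.213·log₂(0.213)]
  = 0.378092 + 0.484201 + 0.522397 + 0.475219 = 1.85991 bits

H(X|Y) = H(X,Y) - H(Y) = 3.18404 - 1.85991 = 1.3241 bits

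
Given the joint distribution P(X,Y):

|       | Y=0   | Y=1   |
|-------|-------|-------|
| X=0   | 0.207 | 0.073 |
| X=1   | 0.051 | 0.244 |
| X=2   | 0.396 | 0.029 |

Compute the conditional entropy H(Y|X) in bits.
0.5804 bits

H(Y|X) = H(X,Y) - H(X)

H(X,Y) = -Σ_{x,y} P(x,y) log₂ P(x,y). Per-cell terms -P(x,y)·log₂P(x,y):
  X=0: 0.4703655, 0.2756451
  X=1: 0.2189613, 0.4965515
  X=2: 0.5292254, 0.1481263
Sum of the 6 terms: H(X,Y) = 2.138875 bits

Marginal of X (row sums):
  P(X=0) = 0.207 + 0.073 = 0.280
  P(X=1) = 0.051 + 0.244 = 0.295
  P(X=2) = 0.396 + 0.029 = 0.425
H(X) = -[0.280·log₂(0.280) + 0.295·log₂(0.295) + 0.425·log₂(0.425)]
  = 0.5142204 + 0.5195579 + 0.5246477 = 1.558426 bits

H(Y|X) = H(X,Y) - H(X) = 2.138875 - 1.558426 = 0.5804 bits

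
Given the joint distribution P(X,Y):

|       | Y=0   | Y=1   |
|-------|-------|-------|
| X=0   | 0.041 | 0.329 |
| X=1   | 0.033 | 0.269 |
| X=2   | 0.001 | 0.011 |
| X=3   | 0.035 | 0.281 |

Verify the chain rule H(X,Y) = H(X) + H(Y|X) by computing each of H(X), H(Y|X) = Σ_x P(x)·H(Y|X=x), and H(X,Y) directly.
H(X) = 1.6542 bits, H(Y|X) = 0.4998 bits, H(X,Y) = 2.1540 bits

Marginal of X (row sums):
  P(X=0) = 0.041 + 0.329 = 0.370
  P(X=1) = 0.033 + 0.269 = 0.302
  P(X=2) = 0.001 + 0.011 = 0.012
  P(X=3) = 0.035 + 0.281 = 0.316
H(X) = -[0.370·log₂(0.370) + 0.302·log₂(0.302) + 0.012·log₂(0.012) + 0.316·log₂(0.316)]
  = 0.53073 + 0.52167 + 0.07657 + 0.52519 = 1.6542 bits

H(Y|X) = Σ_x P(x)·H(Y|X=x):
  X=0: P(X=0) = 0.370, P(Y|X=0) = (41/370, 329/370) → H(Y|X=0) = 0.50236
  X=1: P(X=1) = 0.302, P(Y|X=1) = (33/302, 269/302) → H(Y|X=1) = 0.49771
  X=2: P(X=2) = 0.012, P(Y|X=2) = (1/12, 11/12) → H(Y|X=2) = 0.41382
  X=3: P(X=3) = 0.316, P(Y|X=3) = (35/316, 281/316) → H(Y|X=3) = 0.50220
H(Y|X) = 0.370·0.50236 + 0.302·0.49771 + 0.012·0.41382 + 0.316·0.50220 = 0.4998 bits

H(X,Y) = -Σ_{x,y} P(x,y) log₂ P(x,y). Per-cell terms -P(x,y)·log₂P(x,y):
  X=0: 0.18894, 0.52766
  X=1: 0.16241, 0.50957
  X=2: 0.00997, 0.07157
  X=3: 0.16928, 0.51461
Sum of the 8 terms: H(X,Y) = 2.1540 bits

Chain rule check:
  H(X) + H(Y|X) = 1.6542 + 0.4998 = 2.1540 bits
  H(X,Y) = 2.1540 bits
✓ Chain rule verified.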